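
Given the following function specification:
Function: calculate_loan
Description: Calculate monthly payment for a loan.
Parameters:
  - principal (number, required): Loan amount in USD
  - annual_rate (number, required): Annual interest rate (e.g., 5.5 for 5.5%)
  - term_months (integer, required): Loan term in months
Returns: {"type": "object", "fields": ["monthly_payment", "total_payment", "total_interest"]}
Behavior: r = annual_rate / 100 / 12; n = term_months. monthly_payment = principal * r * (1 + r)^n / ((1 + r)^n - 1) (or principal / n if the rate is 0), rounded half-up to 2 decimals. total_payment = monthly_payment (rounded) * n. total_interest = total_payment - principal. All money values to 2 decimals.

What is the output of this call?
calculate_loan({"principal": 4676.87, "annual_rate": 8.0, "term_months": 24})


r = 8.0 / 100 / 12 = 0.006666666667 (keep full precision)
(1 + r)^24 = 1.17288793
monthly_payment = 4676.87 * 0.006666666667 * 1.17288793 / (1.17288793 - 1) = 211.522163 -> 211.52
total_payment = 211.52 * 24 = 5076.48
total_interest = 5076.48 - 4676.87 = 399.61
Output:
{"monthly_payment": 211.52, "total_payment": 5076.48, "total_interest": 399.61}


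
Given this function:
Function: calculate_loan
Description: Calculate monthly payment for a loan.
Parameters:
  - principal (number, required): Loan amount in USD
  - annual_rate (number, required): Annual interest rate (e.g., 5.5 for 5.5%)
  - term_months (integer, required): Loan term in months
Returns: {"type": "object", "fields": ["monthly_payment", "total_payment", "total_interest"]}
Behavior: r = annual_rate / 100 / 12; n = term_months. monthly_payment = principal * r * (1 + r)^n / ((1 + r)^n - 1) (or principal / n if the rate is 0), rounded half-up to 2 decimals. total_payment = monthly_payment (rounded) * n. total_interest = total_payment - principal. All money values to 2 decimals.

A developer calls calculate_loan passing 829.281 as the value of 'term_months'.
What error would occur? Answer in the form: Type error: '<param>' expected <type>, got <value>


Spec: 'term_months' is declared as integer; 829.281 is a non-integer number.
Type error: 'term_months' expected integer, got 829.281


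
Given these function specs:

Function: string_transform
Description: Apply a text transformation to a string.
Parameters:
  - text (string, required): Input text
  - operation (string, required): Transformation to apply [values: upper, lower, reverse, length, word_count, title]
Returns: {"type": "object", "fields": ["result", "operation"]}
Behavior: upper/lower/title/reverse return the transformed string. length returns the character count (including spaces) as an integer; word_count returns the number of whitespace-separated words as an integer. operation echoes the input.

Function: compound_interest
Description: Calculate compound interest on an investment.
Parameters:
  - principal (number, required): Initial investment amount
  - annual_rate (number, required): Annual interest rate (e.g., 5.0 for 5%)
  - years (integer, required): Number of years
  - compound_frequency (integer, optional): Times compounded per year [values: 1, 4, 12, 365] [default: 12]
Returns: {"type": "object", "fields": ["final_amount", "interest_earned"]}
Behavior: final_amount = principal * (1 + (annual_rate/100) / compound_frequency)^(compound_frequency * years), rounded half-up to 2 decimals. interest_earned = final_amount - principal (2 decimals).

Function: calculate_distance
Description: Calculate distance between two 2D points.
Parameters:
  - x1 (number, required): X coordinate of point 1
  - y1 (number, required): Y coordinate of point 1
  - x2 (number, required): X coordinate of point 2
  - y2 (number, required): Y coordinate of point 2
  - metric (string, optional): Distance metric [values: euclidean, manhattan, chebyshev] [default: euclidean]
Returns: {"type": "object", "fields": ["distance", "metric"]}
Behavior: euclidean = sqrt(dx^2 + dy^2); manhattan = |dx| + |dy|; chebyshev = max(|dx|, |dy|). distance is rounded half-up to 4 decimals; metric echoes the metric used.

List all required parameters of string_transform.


Parameters of string_transform and their required/optional flag:
  text: required
  operation: required
operation, text


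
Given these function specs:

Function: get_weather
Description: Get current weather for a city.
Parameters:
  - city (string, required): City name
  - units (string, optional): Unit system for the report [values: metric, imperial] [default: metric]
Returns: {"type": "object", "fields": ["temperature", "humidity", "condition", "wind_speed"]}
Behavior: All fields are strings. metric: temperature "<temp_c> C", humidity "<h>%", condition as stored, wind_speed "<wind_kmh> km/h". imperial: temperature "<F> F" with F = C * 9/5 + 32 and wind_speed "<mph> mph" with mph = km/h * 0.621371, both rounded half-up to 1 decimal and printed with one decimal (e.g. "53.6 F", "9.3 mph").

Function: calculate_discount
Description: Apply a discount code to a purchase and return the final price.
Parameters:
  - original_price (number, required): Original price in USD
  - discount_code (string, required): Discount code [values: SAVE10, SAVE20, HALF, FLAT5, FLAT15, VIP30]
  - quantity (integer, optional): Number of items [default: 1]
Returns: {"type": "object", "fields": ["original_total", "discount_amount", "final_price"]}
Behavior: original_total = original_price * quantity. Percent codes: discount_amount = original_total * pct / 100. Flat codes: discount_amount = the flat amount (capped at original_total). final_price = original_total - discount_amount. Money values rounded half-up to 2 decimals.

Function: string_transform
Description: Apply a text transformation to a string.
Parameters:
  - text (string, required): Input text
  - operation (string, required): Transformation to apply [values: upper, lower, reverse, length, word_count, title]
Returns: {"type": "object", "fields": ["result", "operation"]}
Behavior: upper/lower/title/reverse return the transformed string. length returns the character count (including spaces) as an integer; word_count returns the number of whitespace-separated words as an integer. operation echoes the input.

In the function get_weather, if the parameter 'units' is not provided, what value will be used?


The get_weather spec declares:
  - units (string, optional): Unit system for the report [values: metric, imperial] [default: metric]
Default:
metric


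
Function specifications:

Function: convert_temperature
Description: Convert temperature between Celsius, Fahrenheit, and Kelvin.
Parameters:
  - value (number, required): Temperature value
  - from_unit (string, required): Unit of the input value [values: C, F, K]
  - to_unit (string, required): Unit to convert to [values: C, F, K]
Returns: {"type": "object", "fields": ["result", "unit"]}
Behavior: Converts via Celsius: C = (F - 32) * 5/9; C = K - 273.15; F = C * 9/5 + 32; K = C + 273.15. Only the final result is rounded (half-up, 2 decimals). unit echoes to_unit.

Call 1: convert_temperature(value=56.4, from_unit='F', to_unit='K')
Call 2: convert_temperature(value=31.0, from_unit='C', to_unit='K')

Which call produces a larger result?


Call 1:
  To C: (56.4 - 32) * 5/9 = 13.555556
  To K: 13.555556 + 273.15 = 286.705556
  Round to 2 decimals: 286.71
  -> 286.71 K
Call 2:
  Input already in C: 31
  To K: 31 + 273.15 = 304.15
  Round to 2 decimals: 304.15
  -> 304.15 K
Call 2 (304.15 K)


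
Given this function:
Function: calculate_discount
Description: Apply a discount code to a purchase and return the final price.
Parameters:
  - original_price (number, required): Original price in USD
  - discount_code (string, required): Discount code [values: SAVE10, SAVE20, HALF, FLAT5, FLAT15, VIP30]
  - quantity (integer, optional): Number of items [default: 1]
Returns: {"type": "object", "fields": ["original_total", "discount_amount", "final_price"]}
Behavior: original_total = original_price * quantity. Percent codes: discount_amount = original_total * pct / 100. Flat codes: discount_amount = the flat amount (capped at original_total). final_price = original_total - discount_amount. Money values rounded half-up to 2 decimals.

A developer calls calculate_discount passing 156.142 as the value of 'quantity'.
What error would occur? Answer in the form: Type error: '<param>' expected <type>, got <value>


Spec: 'quantity' is declared as integer; 156.142 is a non-integer number.
Type error: 'quantity' expected integer, got 156.142


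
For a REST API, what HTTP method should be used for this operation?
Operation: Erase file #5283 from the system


GET = read, POST = create, PUT = update/replace, DELETE = remove
This operation is a removal.
DELETE


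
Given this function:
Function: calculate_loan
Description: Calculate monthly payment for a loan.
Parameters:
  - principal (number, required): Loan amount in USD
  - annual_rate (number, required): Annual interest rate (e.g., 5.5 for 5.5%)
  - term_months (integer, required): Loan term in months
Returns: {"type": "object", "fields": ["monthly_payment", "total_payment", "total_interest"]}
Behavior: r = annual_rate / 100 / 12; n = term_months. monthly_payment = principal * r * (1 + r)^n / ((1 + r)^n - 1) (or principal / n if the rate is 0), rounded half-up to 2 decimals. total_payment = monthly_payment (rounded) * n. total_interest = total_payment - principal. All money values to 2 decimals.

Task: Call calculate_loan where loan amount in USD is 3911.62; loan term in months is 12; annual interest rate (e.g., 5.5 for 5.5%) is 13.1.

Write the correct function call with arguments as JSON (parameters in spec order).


Mapping each described value to its parameter name:
  'Loan amount in USD' -> principal = 3911.62
  'Loan term in months' -> term_months = 12
  'Annual interest rate (e.g., 5.5 for 5.5%)' -> annual_rate = 13.1
calculate_loan({"principal": 3911.62, "annual_rate": 13.1, "term_months": 12})


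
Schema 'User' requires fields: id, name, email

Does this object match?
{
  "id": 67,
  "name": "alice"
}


Checking required fields...
Missing: email
Invalid - missing required field 'email'


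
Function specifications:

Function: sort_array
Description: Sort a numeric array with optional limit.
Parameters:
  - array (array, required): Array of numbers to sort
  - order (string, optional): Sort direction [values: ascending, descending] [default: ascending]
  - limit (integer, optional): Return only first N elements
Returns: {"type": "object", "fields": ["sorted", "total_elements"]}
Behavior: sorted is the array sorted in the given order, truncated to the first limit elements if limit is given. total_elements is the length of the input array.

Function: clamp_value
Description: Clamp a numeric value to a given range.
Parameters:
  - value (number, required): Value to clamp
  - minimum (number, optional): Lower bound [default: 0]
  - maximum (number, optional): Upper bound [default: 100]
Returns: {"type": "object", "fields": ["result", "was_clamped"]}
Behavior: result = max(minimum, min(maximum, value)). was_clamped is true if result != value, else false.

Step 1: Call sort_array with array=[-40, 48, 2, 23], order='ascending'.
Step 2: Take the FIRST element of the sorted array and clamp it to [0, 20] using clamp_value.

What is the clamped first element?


Step 1: sort_array(order=ascending)
  sorted: [-40, 2, 23, 48]
  -> first element = -40
Step 2: clamp_value(value=-40, minimum=0, maximum=20)
  result = max(0, min(20, -40)) = max(0, -40) = 0
  was_clamped = (0 != -40) = true
  -> result = 0
0


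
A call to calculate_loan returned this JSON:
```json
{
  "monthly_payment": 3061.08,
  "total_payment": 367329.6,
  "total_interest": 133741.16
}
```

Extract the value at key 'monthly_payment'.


3061.08


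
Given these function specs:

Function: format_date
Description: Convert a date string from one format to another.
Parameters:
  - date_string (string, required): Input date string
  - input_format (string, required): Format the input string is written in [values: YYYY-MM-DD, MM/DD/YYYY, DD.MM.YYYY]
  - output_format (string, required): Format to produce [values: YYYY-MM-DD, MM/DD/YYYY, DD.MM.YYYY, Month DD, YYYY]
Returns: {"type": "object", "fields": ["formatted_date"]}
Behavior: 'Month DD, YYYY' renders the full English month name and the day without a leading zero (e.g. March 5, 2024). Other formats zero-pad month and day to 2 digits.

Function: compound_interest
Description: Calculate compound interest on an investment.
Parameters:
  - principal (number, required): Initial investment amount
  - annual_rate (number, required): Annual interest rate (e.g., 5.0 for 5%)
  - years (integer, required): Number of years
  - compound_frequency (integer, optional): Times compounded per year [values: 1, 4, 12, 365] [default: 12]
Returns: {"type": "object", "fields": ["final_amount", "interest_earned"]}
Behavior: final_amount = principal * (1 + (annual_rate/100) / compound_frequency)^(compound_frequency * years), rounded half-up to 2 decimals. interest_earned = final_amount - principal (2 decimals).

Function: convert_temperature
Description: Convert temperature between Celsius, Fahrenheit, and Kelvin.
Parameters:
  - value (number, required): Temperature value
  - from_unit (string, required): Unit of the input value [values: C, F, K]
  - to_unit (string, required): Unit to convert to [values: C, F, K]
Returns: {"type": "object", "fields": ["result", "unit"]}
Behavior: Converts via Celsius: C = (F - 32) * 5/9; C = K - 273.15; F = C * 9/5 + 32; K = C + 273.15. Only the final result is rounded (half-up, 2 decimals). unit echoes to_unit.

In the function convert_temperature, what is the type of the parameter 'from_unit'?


The convert_temperature spec declares:
  - from_unit (string, required): Unit of the input value [values: C, F, K]
Type:
string


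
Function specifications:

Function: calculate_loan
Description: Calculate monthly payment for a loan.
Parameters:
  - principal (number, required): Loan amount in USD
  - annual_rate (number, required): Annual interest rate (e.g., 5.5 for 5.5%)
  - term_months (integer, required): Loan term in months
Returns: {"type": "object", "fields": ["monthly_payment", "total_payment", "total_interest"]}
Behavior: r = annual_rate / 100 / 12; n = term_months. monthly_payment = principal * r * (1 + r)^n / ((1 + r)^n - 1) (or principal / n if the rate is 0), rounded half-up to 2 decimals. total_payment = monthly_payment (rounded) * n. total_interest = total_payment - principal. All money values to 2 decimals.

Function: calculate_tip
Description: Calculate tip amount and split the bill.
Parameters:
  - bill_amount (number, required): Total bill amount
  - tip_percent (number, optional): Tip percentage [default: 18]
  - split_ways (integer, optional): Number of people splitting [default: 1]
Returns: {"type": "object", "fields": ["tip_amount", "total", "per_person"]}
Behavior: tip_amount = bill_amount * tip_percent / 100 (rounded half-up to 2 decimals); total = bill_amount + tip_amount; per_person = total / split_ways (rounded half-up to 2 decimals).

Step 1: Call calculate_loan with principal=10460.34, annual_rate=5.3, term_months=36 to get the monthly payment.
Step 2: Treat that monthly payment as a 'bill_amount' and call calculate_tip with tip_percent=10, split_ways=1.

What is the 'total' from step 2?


Step 1: calculate_loan(principal=10460.34, annual_rate=5.3, term_months=36)
  r = 5.3 / 100 / 12 = 0.004416666667 (keep full precision)
  (1 + r)^36 = 1.17192759
  monthly_payment = 10460.34 * 0.004416666667 * 1.17192759 / (1.17192759 - 1) = 314.916654 -> 314.92
  total_payment = 314.92 * 36 = 11337.12
  total_interest = 11337.12 - 10460.34 = 876.78
  -> monthly_payment = 314.92
Step 2: calculate_tip(bill_amount=314.92, tip_percent=10, split_ways=1)
  tip_amount = 314.92 * 10/100 = 31.492 -> 31.49
  total = 314.92 + 31.49 = 346.41
  per_person = 346.41 / 1 = 346.41 -> 346.41
  -> total = 346.41
$346.41


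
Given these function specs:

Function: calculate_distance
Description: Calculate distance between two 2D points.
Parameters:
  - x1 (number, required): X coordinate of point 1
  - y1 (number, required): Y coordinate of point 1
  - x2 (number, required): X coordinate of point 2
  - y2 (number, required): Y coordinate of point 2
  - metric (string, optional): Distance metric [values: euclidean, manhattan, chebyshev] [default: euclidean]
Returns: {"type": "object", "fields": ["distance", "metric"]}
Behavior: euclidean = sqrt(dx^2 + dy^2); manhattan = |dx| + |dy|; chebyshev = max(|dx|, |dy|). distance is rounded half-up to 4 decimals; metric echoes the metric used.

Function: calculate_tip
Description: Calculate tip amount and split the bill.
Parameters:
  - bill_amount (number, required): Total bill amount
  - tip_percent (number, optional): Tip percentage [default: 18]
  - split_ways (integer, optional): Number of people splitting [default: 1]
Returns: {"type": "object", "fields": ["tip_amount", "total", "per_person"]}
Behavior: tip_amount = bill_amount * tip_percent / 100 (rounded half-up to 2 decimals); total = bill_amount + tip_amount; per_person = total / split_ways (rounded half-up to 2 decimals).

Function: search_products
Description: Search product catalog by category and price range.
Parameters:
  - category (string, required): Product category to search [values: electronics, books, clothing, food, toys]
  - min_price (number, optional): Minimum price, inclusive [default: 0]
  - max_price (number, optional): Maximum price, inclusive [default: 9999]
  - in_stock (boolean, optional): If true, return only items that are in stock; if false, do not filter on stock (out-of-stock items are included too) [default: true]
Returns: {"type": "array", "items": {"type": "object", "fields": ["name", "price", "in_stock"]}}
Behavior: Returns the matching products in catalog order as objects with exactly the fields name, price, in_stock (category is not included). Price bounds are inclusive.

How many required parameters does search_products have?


Parameters of search_products: category (required), min_price (optional), max_price (optional), in_stock (optional)
Required count:
1


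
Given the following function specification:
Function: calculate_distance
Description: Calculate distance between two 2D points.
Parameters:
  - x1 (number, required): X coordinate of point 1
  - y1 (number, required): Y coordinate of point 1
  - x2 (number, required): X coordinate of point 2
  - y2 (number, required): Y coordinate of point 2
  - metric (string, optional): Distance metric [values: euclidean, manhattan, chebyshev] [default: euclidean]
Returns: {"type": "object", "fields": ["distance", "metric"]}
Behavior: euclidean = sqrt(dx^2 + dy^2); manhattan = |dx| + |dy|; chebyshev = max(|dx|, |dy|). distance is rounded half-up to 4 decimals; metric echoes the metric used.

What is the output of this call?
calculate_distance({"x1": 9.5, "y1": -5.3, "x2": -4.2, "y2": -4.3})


Defaults applied: metric=euclidean
|dx| = |-4.2 - 9.5| = 13.7; |dy| = |-4.3 - -5.3| = 1
euclidean: sqrt(13.7^2 + 1^2) = sqrt(188.69) = 13.736448
Round to 4 decimals: 13.7364
Output:
{"distance": 13.7364, "metric": "euclidean"}


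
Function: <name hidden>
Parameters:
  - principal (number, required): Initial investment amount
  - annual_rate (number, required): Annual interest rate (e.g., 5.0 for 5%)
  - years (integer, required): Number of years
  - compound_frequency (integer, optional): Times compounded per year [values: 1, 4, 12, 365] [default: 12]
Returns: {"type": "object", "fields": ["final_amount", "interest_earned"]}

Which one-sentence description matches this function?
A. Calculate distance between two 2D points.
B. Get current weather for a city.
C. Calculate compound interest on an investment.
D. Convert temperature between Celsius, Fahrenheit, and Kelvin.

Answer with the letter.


Parameters principal, annual_rate, years, compound_frequency and return ["final_amount", "interest_earned"] fit: Calculate compound interest on an investment.
C


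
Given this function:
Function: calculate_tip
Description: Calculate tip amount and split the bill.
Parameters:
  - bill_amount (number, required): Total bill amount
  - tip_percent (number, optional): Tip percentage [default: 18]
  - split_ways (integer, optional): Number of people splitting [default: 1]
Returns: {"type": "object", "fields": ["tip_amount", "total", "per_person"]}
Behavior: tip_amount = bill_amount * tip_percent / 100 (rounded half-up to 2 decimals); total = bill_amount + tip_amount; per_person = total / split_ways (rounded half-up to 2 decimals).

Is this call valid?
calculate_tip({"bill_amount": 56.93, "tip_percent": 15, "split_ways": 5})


Checking all required parameters present and types match... All valid.
Valid


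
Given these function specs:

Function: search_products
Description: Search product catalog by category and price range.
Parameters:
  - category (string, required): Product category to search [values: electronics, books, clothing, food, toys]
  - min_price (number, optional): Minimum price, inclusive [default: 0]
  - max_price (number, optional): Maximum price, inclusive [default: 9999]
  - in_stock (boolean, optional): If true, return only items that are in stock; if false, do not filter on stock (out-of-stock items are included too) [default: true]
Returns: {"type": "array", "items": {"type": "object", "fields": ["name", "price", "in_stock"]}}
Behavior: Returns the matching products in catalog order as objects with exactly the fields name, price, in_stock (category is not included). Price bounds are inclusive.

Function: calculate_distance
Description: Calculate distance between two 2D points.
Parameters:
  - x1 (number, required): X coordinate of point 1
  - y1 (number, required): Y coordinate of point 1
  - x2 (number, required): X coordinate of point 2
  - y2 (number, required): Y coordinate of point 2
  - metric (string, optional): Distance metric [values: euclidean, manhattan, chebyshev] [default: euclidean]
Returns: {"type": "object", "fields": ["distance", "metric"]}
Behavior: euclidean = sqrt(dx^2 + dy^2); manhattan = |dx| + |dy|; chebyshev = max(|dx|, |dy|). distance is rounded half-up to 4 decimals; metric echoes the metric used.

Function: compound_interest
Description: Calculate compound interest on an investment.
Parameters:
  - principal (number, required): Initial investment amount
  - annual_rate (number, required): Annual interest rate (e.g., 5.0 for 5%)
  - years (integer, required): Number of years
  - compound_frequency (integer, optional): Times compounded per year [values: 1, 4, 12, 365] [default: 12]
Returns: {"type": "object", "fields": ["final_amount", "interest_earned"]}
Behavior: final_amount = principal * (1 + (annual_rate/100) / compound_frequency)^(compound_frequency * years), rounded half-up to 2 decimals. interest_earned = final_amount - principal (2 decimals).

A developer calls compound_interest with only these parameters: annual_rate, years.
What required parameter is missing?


Required parameters: principal, annual_rate, years
Provided: annual_rate, years
Missing: principal
principal


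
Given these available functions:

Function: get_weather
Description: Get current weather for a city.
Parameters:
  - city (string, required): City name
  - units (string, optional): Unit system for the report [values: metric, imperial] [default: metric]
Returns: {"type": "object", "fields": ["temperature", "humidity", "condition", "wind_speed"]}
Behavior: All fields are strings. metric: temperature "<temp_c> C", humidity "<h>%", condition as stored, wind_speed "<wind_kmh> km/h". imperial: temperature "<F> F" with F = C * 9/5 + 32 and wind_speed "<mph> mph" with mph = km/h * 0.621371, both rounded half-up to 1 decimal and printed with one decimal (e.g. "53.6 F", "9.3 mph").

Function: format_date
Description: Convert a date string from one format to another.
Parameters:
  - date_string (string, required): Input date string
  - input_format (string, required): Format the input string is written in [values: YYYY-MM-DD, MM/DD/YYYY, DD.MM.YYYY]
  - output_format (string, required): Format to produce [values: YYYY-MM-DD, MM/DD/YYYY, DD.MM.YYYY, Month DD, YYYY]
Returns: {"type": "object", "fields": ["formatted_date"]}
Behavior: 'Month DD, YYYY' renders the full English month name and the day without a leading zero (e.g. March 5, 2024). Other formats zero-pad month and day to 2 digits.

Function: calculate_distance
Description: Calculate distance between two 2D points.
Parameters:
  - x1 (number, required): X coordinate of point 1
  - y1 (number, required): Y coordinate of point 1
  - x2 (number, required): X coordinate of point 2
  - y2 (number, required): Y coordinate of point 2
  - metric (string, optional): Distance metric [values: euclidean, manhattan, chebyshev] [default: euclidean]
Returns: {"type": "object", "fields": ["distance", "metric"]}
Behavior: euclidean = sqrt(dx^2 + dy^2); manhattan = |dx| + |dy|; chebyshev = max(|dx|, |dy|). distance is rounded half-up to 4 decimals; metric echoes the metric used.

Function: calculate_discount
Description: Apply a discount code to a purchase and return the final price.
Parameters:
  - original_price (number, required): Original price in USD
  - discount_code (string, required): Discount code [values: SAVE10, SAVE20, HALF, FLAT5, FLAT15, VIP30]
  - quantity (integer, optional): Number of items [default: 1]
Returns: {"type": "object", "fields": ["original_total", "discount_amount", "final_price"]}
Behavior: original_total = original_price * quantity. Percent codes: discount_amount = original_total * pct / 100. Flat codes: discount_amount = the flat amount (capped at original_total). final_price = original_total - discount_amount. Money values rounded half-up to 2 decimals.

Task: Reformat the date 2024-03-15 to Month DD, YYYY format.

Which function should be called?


The task needs a function whose description is: Convert a date string from one format to another.
format_date


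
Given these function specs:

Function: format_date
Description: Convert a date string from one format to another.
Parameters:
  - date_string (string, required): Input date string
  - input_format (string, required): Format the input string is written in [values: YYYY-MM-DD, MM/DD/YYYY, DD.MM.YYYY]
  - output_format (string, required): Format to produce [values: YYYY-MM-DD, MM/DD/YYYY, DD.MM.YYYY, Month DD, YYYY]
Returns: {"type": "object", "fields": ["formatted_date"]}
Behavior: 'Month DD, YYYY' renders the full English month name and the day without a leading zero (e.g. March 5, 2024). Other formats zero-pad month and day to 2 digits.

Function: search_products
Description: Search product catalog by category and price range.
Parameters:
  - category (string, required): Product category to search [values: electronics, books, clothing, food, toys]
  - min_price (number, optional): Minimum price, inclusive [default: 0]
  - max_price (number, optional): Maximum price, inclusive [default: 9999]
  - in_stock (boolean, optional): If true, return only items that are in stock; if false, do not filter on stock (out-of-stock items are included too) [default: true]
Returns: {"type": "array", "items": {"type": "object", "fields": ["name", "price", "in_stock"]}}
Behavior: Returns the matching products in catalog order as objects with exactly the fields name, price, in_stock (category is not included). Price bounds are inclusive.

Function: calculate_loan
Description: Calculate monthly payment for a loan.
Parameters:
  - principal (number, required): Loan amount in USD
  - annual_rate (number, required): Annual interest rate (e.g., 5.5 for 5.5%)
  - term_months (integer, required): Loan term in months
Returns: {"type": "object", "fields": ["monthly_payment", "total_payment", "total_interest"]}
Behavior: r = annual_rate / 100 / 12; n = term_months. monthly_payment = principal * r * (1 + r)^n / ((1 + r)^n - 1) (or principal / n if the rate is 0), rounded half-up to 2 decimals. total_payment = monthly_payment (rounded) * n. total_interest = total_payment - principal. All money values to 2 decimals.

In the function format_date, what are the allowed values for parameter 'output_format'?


The format_date spec declares:
  - output_format (string, required): Format to produce [values: YYYY-MM-DD, MM/DD/YYYY, DD.MM.YYYY, Month DD, YYYY]
Allowed values:
YYYY-MM-DD, MM/DD/YYYY, DD.MM.YYYY, Month DD, YYYY


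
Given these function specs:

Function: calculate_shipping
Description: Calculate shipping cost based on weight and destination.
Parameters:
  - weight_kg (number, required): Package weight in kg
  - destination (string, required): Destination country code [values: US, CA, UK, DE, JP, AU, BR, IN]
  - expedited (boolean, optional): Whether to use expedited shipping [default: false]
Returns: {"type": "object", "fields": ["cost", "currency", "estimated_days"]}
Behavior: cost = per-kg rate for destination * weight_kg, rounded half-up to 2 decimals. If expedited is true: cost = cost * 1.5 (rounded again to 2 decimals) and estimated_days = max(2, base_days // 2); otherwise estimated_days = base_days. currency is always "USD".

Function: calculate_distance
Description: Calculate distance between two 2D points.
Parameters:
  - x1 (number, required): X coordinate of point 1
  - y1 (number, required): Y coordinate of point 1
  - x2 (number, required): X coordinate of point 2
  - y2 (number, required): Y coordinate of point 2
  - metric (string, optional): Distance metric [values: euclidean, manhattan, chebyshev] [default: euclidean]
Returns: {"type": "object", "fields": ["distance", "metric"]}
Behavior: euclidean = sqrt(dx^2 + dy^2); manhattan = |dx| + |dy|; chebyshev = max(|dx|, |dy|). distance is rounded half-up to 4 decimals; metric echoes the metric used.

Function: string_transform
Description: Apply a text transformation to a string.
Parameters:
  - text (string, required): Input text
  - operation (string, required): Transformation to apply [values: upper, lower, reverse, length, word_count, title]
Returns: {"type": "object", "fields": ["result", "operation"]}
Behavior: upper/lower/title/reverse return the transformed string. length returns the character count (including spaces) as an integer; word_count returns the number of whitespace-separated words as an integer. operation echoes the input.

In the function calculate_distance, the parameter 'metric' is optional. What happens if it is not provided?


The calculate_distance spec declares:
  - metric (string, optional): Distance metric [values: euclidean, manhattan, chebyshev] [default: euclidean]
It defaults to euclidean


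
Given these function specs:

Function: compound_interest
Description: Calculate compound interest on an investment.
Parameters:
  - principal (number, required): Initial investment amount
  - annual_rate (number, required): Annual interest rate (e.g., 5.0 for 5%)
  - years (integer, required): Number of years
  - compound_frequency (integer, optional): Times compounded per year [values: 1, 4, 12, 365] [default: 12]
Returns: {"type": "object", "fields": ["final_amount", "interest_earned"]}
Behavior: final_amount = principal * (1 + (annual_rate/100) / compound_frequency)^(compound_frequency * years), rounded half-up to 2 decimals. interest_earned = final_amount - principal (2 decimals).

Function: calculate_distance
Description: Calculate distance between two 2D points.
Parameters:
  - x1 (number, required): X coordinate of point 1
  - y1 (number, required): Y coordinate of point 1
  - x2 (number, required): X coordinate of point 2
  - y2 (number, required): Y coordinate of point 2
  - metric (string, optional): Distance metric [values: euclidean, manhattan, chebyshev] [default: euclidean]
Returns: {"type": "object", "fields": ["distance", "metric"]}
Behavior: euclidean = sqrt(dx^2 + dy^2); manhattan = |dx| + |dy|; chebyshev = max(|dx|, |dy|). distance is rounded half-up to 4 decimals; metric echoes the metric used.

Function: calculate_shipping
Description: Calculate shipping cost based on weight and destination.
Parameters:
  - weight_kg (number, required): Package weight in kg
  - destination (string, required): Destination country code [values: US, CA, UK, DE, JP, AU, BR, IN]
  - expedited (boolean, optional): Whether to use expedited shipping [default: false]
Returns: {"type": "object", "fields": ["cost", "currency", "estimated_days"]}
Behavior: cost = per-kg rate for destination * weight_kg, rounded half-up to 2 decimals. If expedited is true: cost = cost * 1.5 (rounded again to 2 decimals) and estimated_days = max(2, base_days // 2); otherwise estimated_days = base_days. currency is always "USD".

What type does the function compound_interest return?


The compound_interest spec declares Returns: {"type": "object", "fields": ["final_amount", "interest_earned"]}
Type:
object


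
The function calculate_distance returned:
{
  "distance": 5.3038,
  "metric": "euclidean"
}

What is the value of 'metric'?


euclidean


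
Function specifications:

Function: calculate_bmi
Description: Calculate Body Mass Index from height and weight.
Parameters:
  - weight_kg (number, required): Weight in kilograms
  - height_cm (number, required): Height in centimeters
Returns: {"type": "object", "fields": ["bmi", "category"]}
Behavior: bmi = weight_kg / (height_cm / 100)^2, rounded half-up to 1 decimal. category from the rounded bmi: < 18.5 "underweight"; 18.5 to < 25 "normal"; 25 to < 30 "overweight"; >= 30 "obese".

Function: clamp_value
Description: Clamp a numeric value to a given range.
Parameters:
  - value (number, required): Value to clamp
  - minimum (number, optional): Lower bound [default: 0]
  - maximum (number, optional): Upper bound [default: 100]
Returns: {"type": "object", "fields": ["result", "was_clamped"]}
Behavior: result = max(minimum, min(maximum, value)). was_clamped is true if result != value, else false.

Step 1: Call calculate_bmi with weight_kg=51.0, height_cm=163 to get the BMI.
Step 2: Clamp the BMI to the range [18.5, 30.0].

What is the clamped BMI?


Step 1: calculate_bmi(weight_kg=51.0, height_cm=163)
  height_m = 163 / 100 = 1.63
  bmi = 51.0 / 1.63^2 = 51.0 / 2.6569 = 19.195303 -> 19.2
  18.5 <= 19.2 < 25 -> normal
  -> bmi = 19.2
Step 2: clamp_value(value=19.2, minimum=18.5, maximum=30.0)
  result = max(18.5, min(30.0, 19.2)) = max(18.5, 19.2) = 19.2
  was_clamped = (19.2 != 19.2) = false
  -> result = 19.2
19.2


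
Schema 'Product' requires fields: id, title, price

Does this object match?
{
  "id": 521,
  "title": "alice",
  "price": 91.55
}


Checking required fields... All present.
Valid - all required fields present


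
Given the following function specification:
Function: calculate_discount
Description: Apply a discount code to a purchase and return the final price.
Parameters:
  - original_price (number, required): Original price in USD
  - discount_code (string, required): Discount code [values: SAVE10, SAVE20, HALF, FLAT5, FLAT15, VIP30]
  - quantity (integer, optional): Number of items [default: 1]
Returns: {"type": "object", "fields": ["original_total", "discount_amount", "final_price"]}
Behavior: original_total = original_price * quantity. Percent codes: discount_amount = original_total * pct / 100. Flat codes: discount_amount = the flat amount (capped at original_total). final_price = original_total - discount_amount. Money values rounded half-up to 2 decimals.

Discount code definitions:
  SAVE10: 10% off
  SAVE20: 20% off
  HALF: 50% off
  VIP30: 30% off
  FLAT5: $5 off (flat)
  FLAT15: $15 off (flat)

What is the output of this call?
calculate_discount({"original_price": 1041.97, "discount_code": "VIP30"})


Defaults applied: quantity=1
original_total = 1041.97 * 1 = 1041.97
VIP30 = 30% off: discount_amount = 1041.97 * 30/100 = 312.591 -> 312.59
final_price = 1041.97 - 312.59 = 729.38
Output:
{"original_total": 1041.97, "discount_amount": 312.59, "final_price": 729.38}


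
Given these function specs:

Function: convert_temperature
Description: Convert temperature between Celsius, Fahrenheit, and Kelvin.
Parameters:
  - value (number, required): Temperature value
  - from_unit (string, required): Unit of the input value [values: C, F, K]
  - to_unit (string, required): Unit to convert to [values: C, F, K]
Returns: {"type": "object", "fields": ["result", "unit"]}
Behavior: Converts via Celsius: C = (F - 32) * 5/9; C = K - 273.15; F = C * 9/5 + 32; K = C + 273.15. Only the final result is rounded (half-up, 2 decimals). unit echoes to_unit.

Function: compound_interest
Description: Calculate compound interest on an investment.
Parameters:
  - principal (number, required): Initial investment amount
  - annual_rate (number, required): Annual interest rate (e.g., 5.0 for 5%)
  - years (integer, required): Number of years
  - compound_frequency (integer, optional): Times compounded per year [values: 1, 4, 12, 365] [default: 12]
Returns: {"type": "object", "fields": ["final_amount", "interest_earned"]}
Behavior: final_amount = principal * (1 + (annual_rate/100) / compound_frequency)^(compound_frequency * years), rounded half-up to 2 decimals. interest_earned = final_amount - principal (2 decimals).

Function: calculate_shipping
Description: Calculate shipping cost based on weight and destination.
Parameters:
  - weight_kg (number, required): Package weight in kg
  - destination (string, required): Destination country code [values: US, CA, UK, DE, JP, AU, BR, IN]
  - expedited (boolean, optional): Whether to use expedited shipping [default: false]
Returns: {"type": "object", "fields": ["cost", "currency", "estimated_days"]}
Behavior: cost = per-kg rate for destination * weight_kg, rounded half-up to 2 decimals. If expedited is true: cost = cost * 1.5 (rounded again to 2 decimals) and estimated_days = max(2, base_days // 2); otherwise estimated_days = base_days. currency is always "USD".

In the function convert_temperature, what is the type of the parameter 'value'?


The convert_temperature spec declares:
  - value (number, required): Temperature value
Type:
number


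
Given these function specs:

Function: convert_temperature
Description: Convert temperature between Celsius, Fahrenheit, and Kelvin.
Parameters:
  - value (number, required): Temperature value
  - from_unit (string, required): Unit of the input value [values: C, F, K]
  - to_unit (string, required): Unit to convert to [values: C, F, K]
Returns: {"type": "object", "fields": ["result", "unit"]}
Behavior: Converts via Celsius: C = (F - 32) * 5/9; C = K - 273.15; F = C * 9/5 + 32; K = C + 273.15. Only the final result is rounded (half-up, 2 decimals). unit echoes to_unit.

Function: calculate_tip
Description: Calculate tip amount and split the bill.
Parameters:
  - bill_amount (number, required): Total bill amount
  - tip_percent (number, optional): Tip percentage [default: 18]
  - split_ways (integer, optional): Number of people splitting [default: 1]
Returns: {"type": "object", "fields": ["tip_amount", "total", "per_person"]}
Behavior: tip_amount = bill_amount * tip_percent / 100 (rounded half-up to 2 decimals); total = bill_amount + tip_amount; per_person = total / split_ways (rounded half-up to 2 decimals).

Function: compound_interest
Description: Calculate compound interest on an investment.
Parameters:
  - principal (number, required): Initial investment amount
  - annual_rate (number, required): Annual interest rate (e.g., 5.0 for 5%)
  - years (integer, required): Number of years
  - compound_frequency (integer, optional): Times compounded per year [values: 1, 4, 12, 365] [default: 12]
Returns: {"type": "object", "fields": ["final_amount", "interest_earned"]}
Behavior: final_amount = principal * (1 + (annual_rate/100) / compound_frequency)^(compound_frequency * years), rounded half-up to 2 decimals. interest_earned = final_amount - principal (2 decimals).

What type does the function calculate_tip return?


The calculate_tip spec declares Returns: {"type": "object", "fields": ["tip_amount", "total", "per_person"]}
Type:
object


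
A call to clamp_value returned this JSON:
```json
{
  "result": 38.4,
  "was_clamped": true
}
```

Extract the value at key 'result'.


38.4


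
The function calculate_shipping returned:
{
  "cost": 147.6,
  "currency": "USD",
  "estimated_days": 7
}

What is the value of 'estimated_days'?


7


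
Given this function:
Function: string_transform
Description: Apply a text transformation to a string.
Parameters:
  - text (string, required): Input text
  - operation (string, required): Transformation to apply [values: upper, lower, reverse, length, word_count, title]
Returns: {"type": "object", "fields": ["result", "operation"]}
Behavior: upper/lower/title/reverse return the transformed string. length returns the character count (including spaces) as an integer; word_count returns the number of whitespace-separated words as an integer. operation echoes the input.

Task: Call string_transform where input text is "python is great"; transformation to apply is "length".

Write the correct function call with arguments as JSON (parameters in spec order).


Mapping each described value to its parameter name:
  'Input text' -> text = "python is great"
  'Transformation to apply' -> operation = "length"
string_transform({"text": "python is great", "operation": "length"})
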